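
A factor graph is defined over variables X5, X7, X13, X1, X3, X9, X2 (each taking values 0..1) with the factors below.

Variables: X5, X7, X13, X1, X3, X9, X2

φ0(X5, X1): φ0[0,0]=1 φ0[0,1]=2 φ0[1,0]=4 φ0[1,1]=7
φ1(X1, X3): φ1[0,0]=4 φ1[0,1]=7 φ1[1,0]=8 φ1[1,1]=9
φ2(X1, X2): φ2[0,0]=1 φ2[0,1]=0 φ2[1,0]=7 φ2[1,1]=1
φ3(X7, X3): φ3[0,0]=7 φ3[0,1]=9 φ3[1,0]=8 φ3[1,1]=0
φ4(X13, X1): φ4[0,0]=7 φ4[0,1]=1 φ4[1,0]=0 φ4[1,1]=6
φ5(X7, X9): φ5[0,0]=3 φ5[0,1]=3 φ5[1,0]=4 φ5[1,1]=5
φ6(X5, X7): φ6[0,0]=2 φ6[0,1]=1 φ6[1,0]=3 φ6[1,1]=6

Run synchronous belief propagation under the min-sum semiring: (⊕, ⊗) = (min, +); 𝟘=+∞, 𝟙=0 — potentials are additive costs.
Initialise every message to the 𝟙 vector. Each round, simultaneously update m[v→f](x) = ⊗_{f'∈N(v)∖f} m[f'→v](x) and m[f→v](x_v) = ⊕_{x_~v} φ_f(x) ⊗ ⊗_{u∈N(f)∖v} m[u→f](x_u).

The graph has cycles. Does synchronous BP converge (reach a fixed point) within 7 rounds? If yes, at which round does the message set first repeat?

init: all messages = 𝟙 over 2 values
r1 m[φ0→X5] = [1, 4]
r1 m[φ0→X1] = [1, 2]
r1 m[φ1→X1] = [4, 8]
r1 m[φ1→X3] = [4, 7]
r1 m[φ2→X1] = [0, 1]
r1 m[φ2→X2] = [1, 0]
r1 m[φ3→X7] = [7, 0]
r1 m[φ3→X3] = [7, 0]
r1 m[φ4→X13] = [1, 0]
r1 m[φ4→X1] = [0, 1]
r1 m[φ5→X7] = [3, 4]
r1 m[φ5→X9] = [3, 3]
r1 m[φ6→X5] = [1, 3]
r1 m[φ6→X7] = [2, 1]
r1 m[X5→φ0] = [0, 0]
r1 m[X5→φ6] = [0, 0]
r1 m[X7→φ3] = [0, 0]
r1 m[X7→φ5] = [0, 0]
r1 m[X7→φ6] = [0, 0]
r1 m[X13→φ4] = [0, 0]
r1 m[X1→φ0] = [0, 0]
r1 m[X1→φ1] = [0, 0]
r1 m[X1→φ2] = [0, 0]
r1 m[X1→φ4] = [0, 0]
r1 m[X3→φ1] = [0, 0]
r1 m[X3→φ3] = [0, 0]
r1 m[X9→φ5] = [0, 0]
r1 m[X2→φ2] = [0, 0]
r2 m[φ0→X5] = [1, 4]
r2 m[φ0→X1] = [1, 2]
r2 m[φ1→X1] = [4, 8]
r2 m[φ1→X3] = [4, 7]
r2 m[φ2→X1] = [0, 1]
r2 m[φ2→X2] = [1, 0]
r2 m[φ3→X7] = [7, 0]
r2 m[φ3→X3] = [7, 0]
r2 m[φ4→X13] = [1, 0]
r2 m[φ4→X1] = [0, 1]
r2 m[φ5→X7] = [3, 4]
r2 m[φ5→X9] = [3, 3]
r2 m[φ6→X5] = [1, 3]
r2 m[φ6→X7] = [2, 1]
r2 m[X5→φ0] = [1, 3]
r2 m[X5→φ6] = [1, 4]
r2 m[X7→φ3] = [5, 5]
r2 m[X7→φ5] = [9, 1]
r2 m[X7→φ6] = [10, 4]
r2 m[X13→φ4] = [0, 0]
r2 m[X1→φ0] = [4, 10]
r2 m[X1→φ1] = [1, 4]
r2 m[X1→φ2] = [5, 11]
r2 m[X1→φ4] = [5, 11]
r2 m[X3→φ1] = [7, 0]
r2 m[X3→φ3] = [4, 7]
r2 m[X9→φ5] = [0, 0]
r2 m[X2→φ2] = [0, 0]
r3 m[φ0→X5] = [5, 8]
r3 m[φ0→X1] = [2, 3]
r3 m[φ1→X1] = [7, 9]
r3 m[φ1→X3] = [5, 8]
r3 m[φ2→X1] = [0, 1]
r3 m[φ2→X2] = [6, 5]
r3 m[φ3→X7] = [11, 7]
r3 m[φ3→X3] = [12, 5]
r3 m[φ4→X13] = [12, 5]
r3 m[φ4→X1] = [0, 1]
r3 m[φ5→X7] = [3, 4]
r3 m[φ5→X9] = [5, 6]
r3 m[φ6→X5] = [5, 10]
r3 m[φ6→X7] = [3, 2]
r3 m[X5→φ0] = [1, 3]
r3 m[X5→φ6] = [1, 4]
r3 m[X7→φ3] = [5, 5]
r3 m[X7→φ5] = [9, 1]
r3 m[X7→φ6] = [10, 4]
r3 m[X13→φ4] = [0, 0]
r3 m[X1→φ0] = [4, 10]
r3 m[X1→φ1] = [1, 4]
r3 m[X1→φ2] = [5, 11]
r3 m[X1→φ4] = [5, 11]
r3 m[X3→φ1] = [7, 0]
r3 m[X3→φ3] = [4, 7]
r3 m[X9→φ5] = [0, 0]
r3 m[X2→φ2] = [0, 0]
r4 m[φ0→X5] = [5, 8]
r4 m[φ0→X1] = [2, 3]
r4 m[φ1→X1] = [7, 9]
r4 m[φ1→X3] = [5, 8]
r4 m[φ2→X1] = [0, 1]
r4 m[φ2→X2] = [6, 5]
r4 m[φ3→X7] = [11, 7]
r4 m[φ3→X3] = [12, 5]
r4 m[φ4→X13] = [12, 5]
r4 m[φ4→X1] = [0, 1]
r4 m[φ5→X7] = [3, 4]
r4 m[φ5→X9] = [5, 6]
r4 m[φ6→X5] = [5, 10]
r4 m[φ6→X7] = [3, 2]
r4 m[X5→φ0] = [5, 10]
r4 m[X5→φ6] = [5, 8]
r4 m[X7→φ3] = [6, 6]
r4 m[X7→φ5] = [14, 9]
r4 m[X7→φ6] = [14, 11]
r4 m[X13→φ4] = [0, 0]
r4 m[X1→φ0] = [7, 11]
r4 m[X1→φ1] = [2, 5]
r4 m[X1→φ2] = [9, 13]
r4 m[X1→φ4] = [9, 13]
r4 m[X3→φ1] = [12, 5]
r4 m[X3→φ3] = [5, 8]
r4 m[X9→φ5] = [0, 0]
r4 m[X2→φ2] = [0, 0]
r5 m[φ0→X5] = [8, 11]
r5 m[φ0→X1] = [6, 7]
r5 m[φ1→X1] = [12, 14]
r5 m[φ1→X3] = [6, 9]
r5 m[φ2→X1] = [0, 1]
r5 m[φ2→X2] = [10, 9]
r5 m[φ3→X7] = [12, 8]
r5 m[φ3→X3] = [13, 6]
r5 m[φ4→X13] = [14, 9]
r5 m[φ4→X1] = [0, 1]
r5 m[φ5→X7] = [3, 4]
r5 m[φ5→X9] = [13, 14]
r5 m[φ6→X5] = [12, 17]
r5 m[φ6→X7] = [7, 6]
r5 m[X5→φ0] = [5, 10]
r5 m[X5→φ6] = [5, 8]
r5 m[X7→φ3] = [6, 6]
r5 m[X7→φ5] = [14, 9]
r5 m[X7→φ6] = [14, 11]
r5 m[X13→φ4] = [0, 0]
r5 m[X1→φ0] = [7, 11]
r5 m[X1→φ1] = [2, 5]
r5 m[X1→φ2] = [9, 13]
r5 m[X1→φ4] = [9, 13]
r5 m[X3→φ1] = [12, 5]
r5 m[X3→φ3] = [5, 8]
r5 m[X9→φ5] = [0, 0]
r5 m[X2→φ2] = [0, 0]
r6 m[φ0→X5] = [8, 11]
r6 m[φ0→X1] = [6, 7]
r6 m[φ1→X1] = [12, 14]
r6 m[φ1→X3] = [6, 9]
r6 m[φ2→X1] = [0, 1]
r6 m[φ2→X2] = [10, 9]
r6 m[φ3→X7] = [12, 8]
r6 m[φ3→X3] = [13, 6]
r6 m[φ4→X13] = [14, 9]
r6 m[φ4→X1] = [0, 1]
r6 m[φ5→X7] = [3, 4]
r6 m[φ5→X9] = [13, 14]
r6 m[φ6→X5] = [12, 17]
r6 m[φ6→X7] = [7, 6]
r6 m[X5→φ0] = [12, 17]
r6 m[X5→φ6] = [8, 11]
r6 m[X7→φ3] = [10, 10]
r6 m[X7→φ5] = [19, 14]
r6 m[X7→φ6] = [15, 12]
r6 m[X13→φ4] = [0, 0]
r6 m[X1→φ0] = [12, 16]
r6 m[X1→φ1] = [6, 9]
r6 m[X1→φ2] = [18, 22]
r6 m[X1→φ4] = [18, 22]
r6 m[X3→φ1] = [13, 6]
r6 m[X3→φ3] = [6, 9]
r6 m[X9→φ5] = [0, 0]
r6 m[X2→φ2] = [0, 0]
r7 m[φ0→X5] = [13, 16]
r7 m[φ0→X1] = [13, 14]
r7 m[φ1→X1] = [13, 15]
r7 m[φ1→X3] = [10, 13]
r7 m[φ2→X1] = [0, 1]
r7 m[φ2→X2] = [19, 18]
r7 m[φ3→X7] = [13, 9]
r7 m[φ3→X3] = [17, 10]
r7 m[φ4→X13] = [23, 18]
r7 m[φ4→X1] = [0, 1]
r7 m[φ5→X7] = [3, 4]
r7 m[φ5→X9] = [18, 19]
r7 m[φ6→X5] = [13, 18]
r7 m[φ6→X7] = [10, 9]
r7 m[X5→φ0] = [12, 17]
r7 m[X5→φ6] = [8, 11]
r7 m[X7→φ3] = [10, 10]
r7 m[X7→φ5] = [19, 14]
r7 m[X7→φ6] = [15, 12]
r7 m[X13→φ4] = [0, 0]
r7 m[X1→φ0] = [12, 16]
r7 m[X1→φ1] = [6, 9]
r7 m[X1→φ2] = [18, 22]
r7 m[X1→φ4] = [18, 22]
r7 m[X3→φ1] = [13, 6]
r7 m[X3→φ3] = [6, 9]
r7 m[X9→φ5] = [0, 0]
r7 m[X2→φ2] = [0, 0]
no fixed point within 7 rounds

NOT CONVERGED within 7 rounds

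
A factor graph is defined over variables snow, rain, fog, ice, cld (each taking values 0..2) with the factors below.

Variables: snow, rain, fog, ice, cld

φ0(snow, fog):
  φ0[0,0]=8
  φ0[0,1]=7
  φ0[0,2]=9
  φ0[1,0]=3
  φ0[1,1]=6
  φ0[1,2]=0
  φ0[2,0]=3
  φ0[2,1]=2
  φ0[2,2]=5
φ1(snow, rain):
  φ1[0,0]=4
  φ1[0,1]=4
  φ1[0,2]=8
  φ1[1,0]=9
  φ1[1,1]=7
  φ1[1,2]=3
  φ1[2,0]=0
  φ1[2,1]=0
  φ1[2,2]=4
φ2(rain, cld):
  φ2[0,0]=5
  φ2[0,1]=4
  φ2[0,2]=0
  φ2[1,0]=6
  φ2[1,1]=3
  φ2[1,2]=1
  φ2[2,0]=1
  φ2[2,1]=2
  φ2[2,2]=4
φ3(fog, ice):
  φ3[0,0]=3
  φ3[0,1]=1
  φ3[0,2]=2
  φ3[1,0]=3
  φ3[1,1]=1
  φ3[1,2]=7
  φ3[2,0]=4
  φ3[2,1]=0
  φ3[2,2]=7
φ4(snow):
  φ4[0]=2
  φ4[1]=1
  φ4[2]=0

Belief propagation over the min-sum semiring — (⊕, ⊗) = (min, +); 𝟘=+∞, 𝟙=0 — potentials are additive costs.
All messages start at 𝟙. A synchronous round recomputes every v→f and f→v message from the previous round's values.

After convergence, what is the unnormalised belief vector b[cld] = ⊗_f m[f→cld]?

b[cld] = [5, 6, 3]

init: all messages = 𝟙 over 3 values
r1 m[φ0→snow] = [7, 0, 2]
r1 m[φ0→fog] = [3, 2, 0]
r1 m[φ1→snow] = [4, 3, 0]
r1 m[φ1→rain] = [0, 0, 3]
r1 m[φ2→rain] = [0, 1, 1]
r1 m[φ2→cld] = [1, 2, 0]
r1 m[φ3→fog] = [1, 1, 0]
r1 m[φ3→ice] = [3, 0, 2]
r1 m[φ4→snow] = [2, 1, 0]
r1 m[snow→φ0] = [0, 0, 0]
r1 m[snow→φ1] = [0, 0, 0]
r1 m[snow→φ4] = [0, 0, 0]
r1 m[rain→φ1] = [0, 0, 0]
r1 m[rain→φ2] = [0, 0, 0]
r1 m[fog→φ0] = [0, 0, 0]
r1 m[fog→φ3] = [0, 0, 0]
r1 m[ice→φ3] = [0, 0, 0]
r1 m[cld→φ2] = [0, 0, 0]
r2 m[φ0→snow] = [7, 0, 2]
r2 m[φ0→fog] = [3, 2, 0]
r2 m[φ1→snow] = [4, 3, 0]
r2 m[φ1→rain] = [0, 0, 3]
r2 m[φ2→rain] = [0, 1, 1]
r2 m[φ2→cld] = [1, 2, 0]
r2 m[φ3→fog] = [1, 1, 0]
r2 m[φ3→ice] = [3, 0, 2]
r2 m[φ4→snow] = [2, 1, 0]
r2 m[snow→φ0] = [6, 4, 0]
r2 m[snow→φ1] = [9, 1, 2]
r2 m[snow→φ4] = [11, 3, 2]
r2 m[rain→φ1] = [0, 1, 1]
r2 m[rain→φ2] = [0, 0, 3]
r2 m[fog→φ0] = [1, 1, 0]
r2 m[fog→φ3] = [3, 2, 0]
r2 m[ice→φ3] = [0, 0, 0]
r2 m[cld→φ2] = [0, 0, 0]
r3 m[φ0→snow] = [8, 0, 3]
r3 m[φ0→fog] = [3, 2, 4]
r3 m[φ1→snow] = [4, 4, 0]
r3 m[φ1→rain] = [2, 2, 4]
r3 m[φ2→rain] = [0, 1, 1]
r3 m[φ2→cld] = [4, 3, 0]
r3 m[φ3→fog] = [1, 1, 0]
r3 m[φ3→ice] = [4, 0, 5]
r3 m[φ4→snow] = [2, 1, 0]
r3 m[snow→φ0] = [6, 4, 0]
r3 m[snow→φ1] = [9, 1, 2]
r3 m[snow→φ4] = [11, 3, 2]
r3 m[rain→φ1] = [0, 1, 1]
r3 m[rain→φ2] = [0, 0, 3]
r3 m[fog→φ0] = [1, 1, 0]
r3 m[fog→φ3] = [3, 2, 0]
r3 m[ice→φ3] = [0, 0, 0]
r3 m[cld→φ2] = [0, 0, 0]
r4 m[φ0→snow] = [8, 0, 3]
r4 m[φ0→fog] = [3, 2, 4]
r4 m[φ1→snow] = [4, 4, 0]
r4 m[φ1→rain] = [2, 2, 4]
r4 m[φ2→rain] = [0, 1, 1]
r4 m[φ2→cld] = [4, 3, 0]
r4 m[φ3→fog] = [1, 1, 0]
r4 m[φ3→ice] = [4, 0, 5]
r4 m[φ4→snow] = [2, 1, 0]
r4 m[snow→φ0] = [6, 5, 0]
r4 m[snow→φ1] = [10, 1, 3]
r4 m[snow→φ4] = [12, 4, 3]
r4 m[rain→φ1] = [0, 1, 1]
r4 m[rain→φ2] = [2, 2, 4]
r4 m[fog→φ0] = [1, 1, 0]
r4 m[fog→φ3] = [3, 2, 4]
r4 m[ice→φ3] = [0, 0, 0]
r4 m[cld→φ2] = [0, 0, 0]
r5 m[φ0→snow] = [8, 0, 3]
r5 m[φ0→fog] = [3, 2, 5]
r5 m[φ1→snow] = [4, 4, 0]
r5 m[φ1→rain] = [3, 3, 4]
r5 m[φ2→rain] = [0, 1, 1]
r5 m[φ2→cld] = [5, 5, 2]
r5 m[φ3→fog] = [1, 1, 0]
r5 m[φ3→ice] = [5, 3, 5]
r5 m[φ4→snow] = [2, 1, 0]
r5 m[snow→φ0] = [6, 5, 0]
r5 m[snow→φ1] = [10, 1, 3]
r5 m[snow→φ4] = [12, 4, 3]
r5 m[rain→φ1] = [0, 1, 1]
r5 m[rain→φ2] = [2, 2, 4]
r5 m[fog→φ0] = [1, 1, 0]
r5 m[fog→φ3] = [3, 2, 4]
r5 m[ice→φ3] = [0, 0, 0]
r5 m[cld→φ2] = [0, 0, 0]
r6 m[φ0→snow] = [8, 0, 3]
r6 m[φ0→fog] = [3, 2, 5]
r6 m[φ1→snow] = [4, 4, 0]
r6 m[φ1→rain] = [3, 3, 4]
r6 m[φ2→rain] = [0, 1, 1]
r6 m[φ2→cld] = [5, 5, 2]
r6 m[φ3→fog] = [1, 1, 0]
r6 m[φ3→ice] = [5, 3, 5]
r6 m[φ4→snow] = [2, 1, 0]
r6 m[snow→φ0] = [6, 5, 0]
r6 m[snow→φ1] = [10, 1, 3]
r6 m[snow→φ4] = [12, 4, 3]
r6 m[rain→φ1] = [0, 1, 1]
r6 m[rain→φ2] = [3, 3, 4]
r6 m[fog→φ0] = [1, 1, 0]
r6 m[fog→φ3] = [3, 2, 5]
r6 m[ice→φ3] = [0, 0, 0]
r6 m[cld→φ2] = [0, 0, 0]
r7 m[φ0→snow] = [8, 0, 3]
r7 m[φ0→fog] = [3, 2, 5]
r7 m[φ1→snow] = [4, 4, 0]
r7 m[φ1→rain] = [3, 3, 4]
r7 m[φ2→rain] = [0, 1, 1]
r7 m[φ2→cld] = [5, 6, 3]
r7 m[φ3→fog] = [1, 1, 0]
r7 m[φ3→ice] = [5, 3, 5]
r7 m[φ4→snow] = [2, 1, 0]
r7 m[snow→φ0] = [6, 5, 0]
r7 m[snow→φ1] = [10, 1, 3]
r7 m[snow→φ4] = [12, 4, 3]
r7 m[rain→φ1] = [0, 1, 1]
r7 m[rain→φ2] = [3, 3, 4]
r7 m[fog→φ0] = [1, 1, 0]
r7 m[fog→φ3] = [3, 2, 5]
r7 m[ice→φ3] = [0, 0, 0]
r7 m[cld→φ2] = [0, 0, 0]
r8 m[φ0→snow] = [8, 0, 3]
r8 m[φ0→fog] = [3, 2, 5]
r8 m[φ1→snow] = [4, 4, 0]
r8 m[φ1→rain] = [3, 3, 4]
r8 m[φ2→rain] = [0, 1, 1]
r8 m[φ2→cld] = [5, 6, 3]
r8 m[φ3→fog] = [1, 1, 0]
r8 m[φ3→ice] = [5, 3, 5]
r8 m[φ4→snow] = [2, 1, 0]
r8 m[snow→φ0] = [6, 5, 0]
r8 m[snow→φ1] = [10, 1, 3]
r8 m[snow→φ4] = [12, 4, 3]
r8 m[rain→φ1] = [0, 1, 1]
r8 m[rain→φ2] = [3, 3, 4]
r8 m[fog→φ0] = [1, 1, 0]
r8 m[fog→φ3] = [3, 2, 5]
r8 m[ice→φ3] = [0, 0, 0]
r8 m[cld→φ2] = [0, 0, 0]
fixed point reached at round 8
b[cld] = ⊗ incoming = [5, 6, 3]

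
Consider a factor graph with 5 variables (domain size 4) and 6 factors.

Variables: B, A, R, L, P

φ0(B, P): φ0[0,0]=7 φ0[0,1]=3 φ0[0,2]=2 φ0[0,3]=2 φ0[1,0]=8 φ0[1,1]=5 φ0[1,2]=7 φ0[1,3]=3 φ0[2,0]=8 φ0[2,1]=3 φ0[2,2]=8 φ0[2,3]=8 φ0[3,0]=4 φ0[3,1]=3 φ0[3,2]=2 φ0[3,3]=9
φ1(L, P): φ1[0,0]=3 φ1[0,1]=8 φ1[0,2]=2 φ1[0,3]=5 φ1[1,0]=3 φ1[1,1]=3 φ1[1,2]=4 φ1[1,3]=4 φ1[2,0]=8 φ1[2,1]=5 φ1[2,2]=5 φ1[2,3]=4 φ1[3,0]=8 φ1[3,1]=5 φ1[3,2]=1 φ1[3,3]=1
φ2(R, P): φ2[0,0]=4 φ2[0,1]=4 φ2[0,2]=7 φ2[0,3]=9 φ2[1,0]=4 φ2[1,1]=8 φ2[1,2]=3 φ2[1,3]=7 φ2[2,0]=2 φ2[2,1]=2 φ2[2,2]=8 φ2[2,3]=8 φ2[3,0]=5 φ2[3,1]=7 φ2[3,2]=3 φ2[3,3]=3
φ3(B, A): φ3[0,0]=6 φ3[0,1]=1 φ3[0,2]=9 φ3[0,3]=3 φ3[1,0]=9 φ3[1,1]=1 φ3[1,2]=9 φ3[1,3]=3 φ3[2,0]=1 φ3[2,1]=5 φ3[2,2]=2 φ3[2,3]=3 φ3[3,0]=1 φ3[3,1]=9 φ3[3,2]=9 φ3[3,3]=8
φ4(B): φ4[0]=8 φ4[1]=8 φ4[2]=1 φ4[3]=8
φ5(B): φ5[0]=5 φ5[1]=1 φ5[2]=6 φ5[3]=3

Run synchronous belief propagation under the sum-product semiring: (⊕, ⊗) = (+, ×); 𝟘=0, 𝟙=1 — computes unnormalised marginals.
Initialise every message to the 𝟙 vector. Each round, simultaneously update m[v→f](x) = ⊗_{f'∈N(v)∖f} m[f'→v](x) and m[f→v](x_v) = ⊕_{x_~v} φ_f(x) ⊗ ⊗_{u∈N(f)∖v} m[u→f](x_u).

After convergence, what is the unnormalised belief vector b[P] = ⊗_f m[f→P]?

b[P] = [3249840, 2338182, 1153152, 3178224]

init: all messages = 𝟙 over 4 values
r1 m[φ0→B] = [14, 23, 27, 18]
r1 m[φ0→P] = [27, 14, 19, 22]
r1 m[φ1→L] = [18, 14, 22, 15]
r1 m[φ1→P] = [22, 21, 12, 14]
r1 m[φ2→R] = [24, 22, 20, 18]
r1 m[φ2→P] = [15, 21, 21, 27]
r1 m[φ3→B] = [19, 22, 11, 27]
r1 m[φ3→A] = [17, 16, 29, 17]
r1 m[φ4→B] = [8, 8, 1, 8]
r1 m[φ5→B] = [5, 1, 6, 3]
r1 m[B→φ0] = [1, 1, 1, 1]
r1 m[B→φ3] = [1, 1, 1, 1]
r1 m[B→φ4] = [1, 1, 1, 1]
r1 m[B→φ5] = [1, 1, 1, 1]
r1 m[A→φ3] = [1, 1, 1, 1]
r1 m[R→φ2] = [1, 1, 1, 1]
r1 m[L→φ1] = [1, 1, 1, 1]
r1 m[P→φ0] = [1, 1, 1, 1]
r1 m[P→φ1] = [1, 1, 1, 1]
r1 m[P→φ2] = [1, 1, 1, 1]
r2 m[φ0→B] = [14, 23, 27, 18]
r2 m[φ0→P] = [27, 14, 19, 22]
r2 m[φ1→L] = [18, 14, 22, 15]
r2 m[φ1→P] = [22, 21, 12, 14]
r2 m[φ2→R] = [24, 22, 20, 18]
r2 m[φ2→P] = [15, 21, 21, 27]
r2 m[φ3→B] = [19, 22, 11, 27]
r2 m[φ3→A] = [17, 16, 29, 17]
r2 m[φ4→B] = [8, 8, 1, 8]
r2 m[φ5→B] = [5, 1, 6, 3]
r2 m[B→φ0] = [760, 176, 66, 648]
r2 m[B→φ3] = [560, 184, 162, 432]
r2 m[B→φ4] = [1330, 506, 1782, 1458]
r2 m[B→φ5] = [2128, 4048, 297, 3888]
r2 m[A→φ3] = [1, 1, 1, 1]
r2 m[R→φ2] = [1, 1, 1, 1]
r2 m[L→φ1] = [1, 1, 1, 1]
r2 m[P→φ0] = [330, 441, 252, 378]
r2 m[P→φ1] = [405, 294, 399, 594]
r2 m[P→φ2] = [594, 294, 228, 308]
r3 m[φ0→B] = [4893, 7743, 9003, 6549]
r3 m[φ0→P] = [9848, 5302, 4576, 8408]
r3 m[φ1→L] = [7335, 6069, 9081, 5703]
r3 m[φ1→P] = [22, 21, 12, 14]
r3 m[φ2→R] = [7920, 7568, 6064, 6636]
r3 m[φ2→P] = [15, 21, 21, 27]
r3 m[φ3→B] = [19, 22, 11, 27]
r3 m[φ3→A] = [5610, 5442, 10908, 6174]
r3 m[φ4→B] = [8, 8, 1, 8]
r3 m[φ5→B] = [5, 1, 6, 3]
r3 m[B→φ0] = [760, 176, 66, 648]
r3 m[B→φ3] = [560, 184, 162, 432]
r3 m[B→φ4] = [1330, 506, 1782, 1458]
r3 m[B→φ5] = [2128, 4048, 297, 3888]
r3 m[A→φ3] = [1, 1, 1, 1]
r3 m[R→φ2] = [1, 1, 1, 1]
r3 m[L→φ1] = [1, 1, 1, 1]
r3 m[P→φ0] = [330, 441, 252, 378]
r3 m[P→φ1] = [405, 294, 399, 594]
r3 m[P→φ2] = [594, 294, 228, 308]
r4 m[φ0→B] = [4893, 7743, 9003, 6549]
r4 m[φ0→P] = [9848, 5302, 4576, 8408]
r4 m[φ1→L] = [7335, 6069, 9081, 5703]
r4 m[φ1→P] = [22, 21, 12, 14]
r4 m[φ2→R] = [7920, 7568, 6064, 6636]
r4 m[φ2→P] = [15, 21, 21, 27]
r4 m[φ3→B] = [19, 22, 11, 27]
r4 m[φ3→A] = [5610, 5442, 10908, 6174]
r4 m[φ4→B] = [8, 8, 1, 8]
r4 m[φ5→B] = [5, 1, 6, 3]
r4 m[B→φ0] = [760, 176, 66, 648]
r4 m[B→φ3] = [195720, 61944, 54018, 157176]
r4 m[B→φ4] = [464835, 170346, 594198, 530469]
r4 m[B→φ5] = [743736, 1362768, 99033, 1414584]
r4 m[A→φ3] = [1, 1, 1, 1]
r4 m[R→φ2] = [1, 1, 1, 1]
r4 m[L→φ1] = [1, 1, 1, 1]
r4 m[P→φ0] = [330, 441, 252, 378]
r4 m[P→φ1] = [147720, 111342, 96096, 227016]
r4 m[P→φ2] = [216656, 111342, 54912, 117712]
r5 m[φ0→B] = [4893, 7743, 9003, 6549]
r5 m[φ0→P] = [9848, 5302, 4576, 8408]
r5 m[φ1→L] = [2661168, 2069634, 3127014, 2061582]
r5 m[φ1→P] = [22, 21, 12, 14]
r5 m[φ2→R] = [2755784, 2746080, 2036988, 2380546]
r5 m[φ2→P] = [15, 21, 21, 27]
r5 m[φ3→B] = [19, 22, 11, 27]
r5 m[φ3→A] = [1943010, 1942338, 3841596, 2192454]
r5 m[φ4→B] = [8, 8, 1, 8]
r5 m[φ5→B] = [5, 1, 6, 3]
r5 m[B→φ0] = [760, 176, 66, 648]
r5 m[B→φ3] = [195720, 61944, 54018, 157176]
r5 m[B→φ4] = [464835, 170346, 594198, 530469]
r5 m[B→φ5] = [743736, 1362768, 99033, 1414584]
r5 m[A→φ3] = [1, 1, 1, 1]
r5 m[R→φ2] = [1, 1, 1, 1]
r5 m[L→φ1] = [1, 1, 1, 1]
r5 m[P→φ0] = [330, 441, 252, 378]
r5 m[P→φ1] = [147720, 111342, 96096, 227016]
r5 m[P→φ2] = [216656, 111342, 54912, 117712]
r6 m[φ0→B] = [4893, 7743, 9003, 6549]
r6 m[φ0→P] = [9848, 5302, 4576, 8408]
r6 m[φ1→L] = [2661168, 2069634, 3127014, 2061582]
r6 m[φ1→P] = [22, 21, 12, 14]
r6 m[φ2→R] = [2755784, 2746080, 2036988, 2380546]
r6 m[φ2→P] = [15, 21, 21, 27]
r6 m[φ3→B] = [19, 22, 11, 27]
r6 m[φ3→A] = [1943010, 1942338, 3841596, 2192454]
r6 m[φ4→B] = [8, 8, 1, 8]
r6 m[φ5→B] = [5, 1, 6, 3]
r6 m[B→φ0] = [760, 176, 66, 648]
r6 m[B→φ3] = [195720, 61944, 54018, 157176]
r6 m[B→φ4] = [464835, 170346, 594198, 530469]
r6 m[B→φ5] = [743736, 1362768, 99033, 1414584]
r6 m[A→φ3] = [1, 1, 1, 1]
r6 m[R→φ2] = [1, 1, 1, 1]
r6 m[L→φ1] = [1, 1, 1, 1]
r6 m[P→φ0] = [330, 441, 252, 378]
r6 m[P→φ1] = [147720, 111342, 96096, 227016]
r6 m[P→φ2] = [216656, 111342, 54912, 117712]
fixed point reached at round 6
b[P] = ⊗ incoming = [3249840, 2338182, 1153152, 3178224]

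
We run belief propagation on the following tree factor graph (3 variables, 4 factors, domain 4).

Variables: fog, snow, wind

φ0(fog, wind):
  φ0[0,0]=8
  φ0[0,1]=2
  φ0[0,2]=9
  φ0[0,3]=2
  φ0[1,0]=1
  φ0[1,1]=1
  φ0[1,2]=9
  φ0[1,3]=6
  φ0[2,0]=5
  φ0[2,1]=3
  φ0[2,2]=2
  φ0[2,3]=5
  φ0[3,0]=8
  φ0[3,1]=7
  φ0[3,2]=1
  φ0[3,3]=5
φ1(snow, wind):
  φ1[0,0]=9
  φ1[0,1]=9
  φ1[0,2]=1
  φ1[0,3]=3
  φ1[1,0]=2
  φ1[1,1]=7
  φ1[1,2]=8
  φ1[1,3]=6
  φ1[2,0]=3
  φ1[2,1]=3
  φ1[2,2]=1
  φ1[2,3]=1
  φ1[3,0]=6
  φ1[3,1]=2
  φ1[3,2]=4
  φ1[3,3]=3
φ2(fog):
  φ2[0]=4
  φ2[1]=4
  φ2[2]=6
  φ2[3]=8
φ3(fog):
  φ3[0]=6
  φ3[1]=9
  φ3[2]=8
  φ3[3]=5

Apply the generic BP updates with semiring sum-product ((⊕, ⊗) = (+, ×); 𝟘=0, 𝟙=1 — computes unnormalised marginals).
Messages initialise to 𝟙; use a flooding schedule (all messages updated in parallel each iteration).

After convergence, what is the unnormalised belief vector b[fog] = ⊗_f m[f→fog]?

b[fog] = [8496, 8820, 12288, 15440]

init: all messages = 𝟙 over 4 values
r1 m[φ0→fog] = [21, 17, 15, 21]
r1 m[φ0→wind] = [22, 13, 21, 18]
r1 m[φ1→snow] = [22, 23, 8, 15]
r1 m[φ1→wind] = [20, 21, 14, 13]
r1 m[φ2→fog] = [4, 4, 6, 8]
r1 m[φ3→fog] = [6, 9, 8, 5]
r1 m[fog→φ0] = [1, 1, 1, 1]
r1 m[fog→φ2] = [1, 1, 1, 1]
r1 m[fog→φ3] = [1, 1, 1, 1]
r1 m[snow→φ1] = [1, 1, 1, 1]
r1 m[wind→φ0] = [1, 1, 1, 1]
r1 m[wind→φ1] = [1, 1, 1, 1]
r2 m[φ0→fog] = [21, 17, 15, 21]
r2 m[φ0→wind] = [22, 13, 21, 18]
r2 m[φ1→snow] = [22, 23, 8, 15]
r2 m[φ1→wind] = [20, 21, 14, 13]
r2 m[φ2→fog] = [4, 4, 6, 8]
r2 m[φ3→fog] = [6, 9, 8, 5]
r2 m[fog→φ0] = [24, 36, 48, 40]
r2 m[fog→φ2] = [126, 153, 120, 105]
r2 m[fog→φ3] = [84, 68, 90, 168]
r2 m[snow→φ1] = [1, 1, 1, 1]
r2 m[wind→φ0] = [20, 21, 14, 13]
r2 m[wind→φ1] = [22, 13, 21, 18]
r3 m[φ0→fog] = [354, 245, 256, 386]
r3 m[φ0→wind] = [788, 508, 676, 704]
r3 m[φ1→snow] = [390, 411, 144, 296]
r3 m[φ1→wind] = [20, 21, 14, 13]
r3 m[φ2→fog] = [4, 4, 6, 8]
r3 m[φ3→fog] = [6, 9, 8, 5]
r3 m[fog→φ0] = [24, 36, 48, 40]
r3 m[fog→φ2] = [126, 153, 120, 105]
r3 m[fog→φ3] = [84, 68, 90, 168]
r3 m[snow→φ1] = [1, 1, 1, 1]
r3 m[wind→φ0] = [20, 21, 14, 13]
r3 m[wind→φ1] = [22, 13, 21, 18]
r4 m[φ0→fog] = [354, 245, 256, 386]
r4 m[φ0→wind] = [788, 508, 676, 704]
r4 m[φ1→snow] = [390, 411, 144, 296]
r4 m[φ1→wind] = [20, 21, 14, 13]
r4 m[φ2→fog] = [4, 4, 6, 8]
r4 m[φ3→fog] = [6, 9, 8, 5]
r4 m[fog→φ0] = [24, 36, 48, 40]
r4 m[fog→φ2] = [2124, 2205, 2048, 1930]
r4 m[fog→φ3] = [1416, 980, 1536, 3088]
r4 m[snow→φ1] = [1, 1, 1, 1]
r4 m[wind→φ0] = [20, 21, 14, 13]
r4 m[wind→φ1] = [788, 508, 676, 704]
r5 m[φ0→fog] = [354, 245, 256, 386]
r5 m[φ0→wind] = [788, 508, 676, 704]
r5 m[φ1→snow] = [14452, 14764, 5268, 10560]
r5 m[φ1→wind] = [20, 21, 14, 13]
r5 m[φ2→fog] = [4, 4, 6, 8]
r5 m[φ3→fog] = [6, 9, 8, 5]
r5 m[fog→φ0] = [24, 36, 48, 40]
r5 m[fog→φ2] = [2124, 2205, 2048, 1930]
r5 m[fog→φ3] = [1416, 980, 1536, 3088]
r5 m[snow→φ1] = [1, 1, 1, 1]
r5 m[wind→φ0] = [20, 21, 14, 13]
r5 m[wind→φ1] = [788, 508, 676, 704]
r6 m[φ0→fog] = [354, 245, 256, 386]
r6 m[φ0→wind] = [788, 508, 676, 704]
r6 m[φ1→snow] = [14452, 14764, 5268, 10560]
r6 m[φ1→wind] = [20, 21, 14, 13]
r6 m[φ2→fog] = [4, 4, 6, 8]
r6 m[φ3→fog] = [6, 9, 8, 5]
r6 m[fog→φ0] = [24, 36, 48, 40]
r6 m[fog→φ2] = [2124, 2205, 2048, 1930]
r6 m[fog→φ3] = [1416, 980, 1536, 3088]
r6 m[snow→φ1] = [1, 1, 1, 1]
r6 m[wind→φ0] = [20, 21, 14, 13]
r6 m[wind→φ1] = [788, 508, 676, 704]
fixed point reached at round 6
b[fog] = ⊗ incoming = [8496, 8820, 12288, 15440]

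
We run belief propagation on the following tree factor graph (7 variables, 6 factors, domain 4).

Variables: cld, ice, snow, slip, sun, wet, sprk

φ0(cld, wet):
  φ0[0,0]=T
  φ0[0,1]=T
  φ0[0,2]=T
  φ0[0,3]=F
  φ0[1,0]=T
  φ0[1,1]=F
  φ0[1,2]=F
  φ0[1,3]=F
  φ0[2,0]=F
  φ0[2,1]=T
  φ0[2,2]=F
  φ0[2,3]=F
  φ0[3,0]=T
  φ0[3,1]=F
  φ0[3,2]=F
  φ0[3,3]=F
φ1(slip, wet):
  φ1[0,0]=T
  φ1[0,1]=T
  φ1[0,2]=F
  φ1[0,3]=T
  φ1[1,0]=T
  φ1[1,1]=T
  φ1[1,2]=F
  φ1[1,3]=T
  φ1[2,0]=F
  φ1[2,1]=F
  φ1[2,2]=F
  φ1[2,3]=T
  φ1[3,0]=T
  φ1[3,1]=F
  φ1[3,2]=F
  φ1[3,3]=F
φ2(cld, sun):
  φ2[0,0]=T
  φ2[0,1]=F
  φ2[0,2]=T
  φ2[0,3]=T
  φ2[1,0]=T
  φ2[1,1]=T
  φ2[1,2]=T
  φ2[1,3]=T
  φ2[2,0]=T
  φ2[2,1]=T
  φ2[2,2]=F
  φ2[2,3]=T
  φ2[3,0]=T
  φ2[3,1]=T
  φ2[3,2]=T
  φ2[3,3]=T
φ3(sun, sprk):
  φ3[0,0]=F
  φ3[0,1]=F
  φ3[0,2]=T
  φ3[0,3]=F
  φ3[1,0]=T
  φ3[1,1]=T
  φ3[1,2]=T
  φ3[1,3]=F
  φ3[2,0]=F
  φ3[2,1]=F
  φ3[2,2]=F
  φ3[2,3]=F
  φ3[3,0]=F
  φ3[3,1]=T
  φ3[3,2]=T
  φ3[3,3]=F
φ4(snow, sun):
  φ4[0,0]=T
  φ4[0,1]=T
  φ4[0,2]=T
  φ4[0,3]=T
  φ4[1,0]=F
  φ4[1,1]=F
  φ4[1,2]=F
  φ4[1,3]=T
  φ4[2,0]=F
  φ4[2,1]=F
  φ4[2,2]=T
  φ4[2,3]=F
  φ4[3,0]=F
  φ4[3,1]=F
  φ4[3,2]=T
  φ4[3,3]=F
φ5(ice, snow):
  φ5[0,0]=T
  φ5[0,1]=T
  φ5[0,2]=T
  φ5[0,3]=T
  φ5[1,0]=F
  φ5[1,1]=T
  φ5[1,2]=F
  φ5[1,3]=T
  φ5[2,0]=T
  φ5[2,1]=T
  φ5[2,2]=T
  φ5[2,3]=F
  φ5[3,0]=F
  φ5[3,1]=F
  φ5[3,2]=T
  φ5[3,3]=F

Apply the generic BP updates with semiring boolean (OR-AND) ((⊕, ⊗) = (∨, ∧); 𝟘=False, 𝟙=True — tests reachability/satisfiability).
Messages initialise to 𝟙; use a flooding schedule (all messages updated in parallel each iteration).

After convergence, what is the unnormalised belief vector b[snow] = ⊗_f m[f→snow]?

b[snow] = [T, T, F, F]

init: all messages = 𝟙 over 4 values
r1 m[φ0→cld] = [T, T, T, T]
r1 m[φ0→wet] = [T, T, T, F]
r1 m[φ1→slip] = [T, T, T, T]
r1 m[φ1→wet] = [T, T, F, T]
r1 m[φ2→cld] = [T, T, T, T]
r1 m[φ2→sun] = [T, T, T, T]
r1 m[φ3→sun] = [T, T, F, T]
r1 m[φ3→sprk] = [T, T, T, F]
r1 m[φ4→snow] = [T, T, T, T]
r1 m[φ4→sun] = [T, T, T, T]
r1 m[φ5→ice] = [T, T, T, T]
r1 m[φ5→snow] = [T, T, T, T]
r1 m[cld→φ0] = [T, T, T, T]
r1 m[cld→φ2] = [T, T, T, T]
r1 m[ice→φ5] = [T, T, T, T]
r1 m[snow→φ4] = [T, T, T, T]
r1 m[snow→φ5] = [T, T, T, T]
r1 m[slip→φ1] = [T, T, T, T]
r1 m[sun→φ2] = [T, T, T, T]
r1 m[sun→φ3] = [T, T, T, T]
r1 m[sun→φ4] = [T, T, T, T]
r1 m[wet→φ0] = [T, T, T, T]
r1 m[wet→φ1] = [T, T, T, T]
r1 m[sprk→φ3] = [T, T, T, T]
r2 m[φ0→cld] = [T, T, T, T]
r2 m[φ0→wet] = [T, T, T, F]
r2 m[φ1→slip] = [T, T, T, T]
r2 m[φ1→wet] = [T, T, F, T]
r2 m[φ2→cld] = [T, T, T, T]
r2 m[φ2→sun] = [T, T, T, T]
r2 m[φ3→sun] = [T, T, F, T]
r2 m[φ3→sprk] = [T, T, T, F]
r2 m[φ4→snow] = [T, T, T, T]
r2 m[φ4→sun] = [T, T, T, T]
r2 m[φ5→ice] = [T, T, T, T]
r2 m[φ5→snow] = [T, T, T, T]
r2 m[cld→φ0] = [T, T, T, T]
r2 m[cld→φ2] = [T, T, T, T]
r2 m[ice→φ5] = [T, T, T, T]
r2 m[snow→φ4] = [T, T, T, T]
r2 m[snow→φ5] = [T, T, T, T]
r2 m[slip→φ1] = [T, T, T, T]
r2 m[sun→φ2] = [T, T, F, T]
r2 m[sun→φ3] = [T, T, T, T]
r2 m[sun→φ4] = [T, T, F, T]
r2 m[wet→φ0] = [T, T, F, T]
r2 m[wet→φ1] = [T, T, T, F]
r2 m[sprk→φ3] = [T, T, T, T]
r3 m[φ0→cld] = [T, T, T, T]
r3 m[φ0→wet] = [T, T, T, F]
r3 m[φ1→slip] = [T, T, F, T]
r3 m[φ1→wet] = [T, T, F, T]
r3 m[φ2→cld] = [T, T, T, T]
r3 m[φ2→sun] = [T, T, T, T]
r3 m[φ3→sun] = [T, T, F, T]
r3 m[φ3→sprk] = [T, T, T, F]
r3 m[φ4→snow] = [T, T, F, F]
r3 m[φ4→sun] = [T, T, T, T]
r3 m[φ5→ice] = [T, T, T, T]
r3 m[φ5→snow] = [T, T, T, T]
r3 m[cld→φ0] = [T, T, T, T]
r3 m[cld→φ2] = [T, T, T, T]
r3 m[ice→φ5] = [T, T, T, T]
r3 m[snow→φ4] = [T, T, T, T]
r3 m[snow→φ5] = [T, T, T, T]
r3 m[slip→φ1] = [T, T, T, T]
r3 m[sun→φ2] = [T, T, F, T]
r3 m[sun→φ3] = [T, T, T, T]
r3 m[sun→φ4] = [T, T, F, T]
r3 m[wet→φ0] = [T, T, F, T]
r3 m[wet→φ1] = [T, T, T, F]
r3 m[sprk→φ3] = [T, T, T, T]
r4 m[φ0→cld] = [T, T, T, T]
r4 m[φ0→wet] = [T, T, T, F]
r4 m[φ1→slip] = [T, T, F, T]
r4 m[φ1→wet] = [T, T, F, T]
r4 m[φ2→cld] = [T, T, T, T]
r4 m[φ2→sun] = [T, T, T, T]
r4 m[φ3→sun] = [T, T, F, T]
r4 m[φ3→sprk] = [T, T, T, F]
r4 m[φ4→snow] = [T, T, F, F]
r4 m[φ4→sun] = [T, T, T, T]
r4 m[φ5→ice] = [T, T, T, T]
r4 m[φ5→snow] = [T, T, T, T]
r4 m[cld→φ0] = [T, T, T, T]
r4 m[cld→φ2] = [T, T, T, T]
r4 m[ice→φ5] = [T, T, T, T]
r4 m[snow→φ4] = [T, T, T, T]
r4 m[snow→φ5] = [T, T, F, F]
r4 m[slip→φ1] = [T, T, T, T]
r4 m[sun→φ2] = [T, T, F, T]
r4 m[sun→φ3] = [T, T, T, T]
r4 m[sun→φ4] = [T, T, F, T]
r4 m[wet→φ0] = [T, T, F, T]
r4 m[wet→φ1] = [T, T, T, F]
r4 m[sprk→φ3] = [T, T, T, T]
r5 m[φ0→cld] = [T, T, T, T]
r5 m[φ0→wet] = [T, T, T, F]
r5 m[φ1→slip] = [T, T, F, T]
r5 m[φ1→wet] = [T, T, F, T]
r5 m[φ2→cld] = [T, T, T, T]
r5 m[φ2→sun] = [T, T, T, T]
r5 m[φ3→sun] = [T, T, F, T]
r5 m[φ3→sprk] = [T, T, T, F]
r5 m[φ4→snow] = [T, T, F, F]
r5 m[φ4→sun] = [T, T, T, T]
r5 m[φ5→ice] = [T, T, T, F]
r5 m[φ5→snow] = [T, T, T, T]
r5 m[cld→φ0] = [T, T, T, T]
r5 m[cld→φ2] = [T, T, T, T]
r5 m[ice→φ5] = [T, T, T, T]
r5 m[snow→φ4] = [T, T, T, T]
r5 m[snow→φ5] = [T, T, F, F]
r5 m[slip→φ1] = [T, T, T, T]
r5 m[sun→φ2] = [T, T, F, T]
r5 m[sun→φ3] = [T, T, T, T]
r5 m[sun→φ4] = [T, T, F, T]
r5 m[wet→φ0] = [T, T, F, T]
r5 m[wet→φ1] = [T, T, T, F]
r5 m[sprk→φ3] = [T, T, T, T]
r6 m[φ0→cld] = [T, T, T, T]
r6 m[φ0→wet] = [T, T, T, F]
r6 m[φ1→slip] = [T, T, F, T]
r6 m[φ1→wet] = [T, T, F, T]
r6 m[φ2→cld] = [T, T, T, T]
r6 m[φ2→sun] = [T, T, T, T]
r6 m[φ3→sun] = [T, T, F, T]
r6 m[φ3→sprk] = [T, T, T, F]
r6 m[φ4→snow] = [T, T, F, F]
r6 m[φ4→sun] = [T, T, T, T]
r6 m[φ5→ice] = [T, T, T, F]
r6 m[φ5→snow] = [T, T, T, T]
r6 m[cld→φ0] = [T, T, T, T]
r6 m[cld→φ2] = [T, T, T, T]
r6 m[ice→φ5] = [T, T, T, T]
r6 m[snow→φ4] = [T, T, T, T]
r6 m[snow→φ5] = [T, T, F, F]
r6 m[slip→φ1] = [T, T, T, T]
r6 m[sun→φ2] = [T, T, F, T]
r6 m[sun→φ3] = [T, T, T, T]
r6 m[sun→φ4] = [T, T, F, T]
r6 m[wet→φ0] = [T, T, F, T]
r6 m[wet→φ1] = [T, T, T, F]
r6 m[sprk→φ3] = [T, T, T, T]
fixed point reached at round 6
b[snow] = ⊗ incoming = [T, T, F, F]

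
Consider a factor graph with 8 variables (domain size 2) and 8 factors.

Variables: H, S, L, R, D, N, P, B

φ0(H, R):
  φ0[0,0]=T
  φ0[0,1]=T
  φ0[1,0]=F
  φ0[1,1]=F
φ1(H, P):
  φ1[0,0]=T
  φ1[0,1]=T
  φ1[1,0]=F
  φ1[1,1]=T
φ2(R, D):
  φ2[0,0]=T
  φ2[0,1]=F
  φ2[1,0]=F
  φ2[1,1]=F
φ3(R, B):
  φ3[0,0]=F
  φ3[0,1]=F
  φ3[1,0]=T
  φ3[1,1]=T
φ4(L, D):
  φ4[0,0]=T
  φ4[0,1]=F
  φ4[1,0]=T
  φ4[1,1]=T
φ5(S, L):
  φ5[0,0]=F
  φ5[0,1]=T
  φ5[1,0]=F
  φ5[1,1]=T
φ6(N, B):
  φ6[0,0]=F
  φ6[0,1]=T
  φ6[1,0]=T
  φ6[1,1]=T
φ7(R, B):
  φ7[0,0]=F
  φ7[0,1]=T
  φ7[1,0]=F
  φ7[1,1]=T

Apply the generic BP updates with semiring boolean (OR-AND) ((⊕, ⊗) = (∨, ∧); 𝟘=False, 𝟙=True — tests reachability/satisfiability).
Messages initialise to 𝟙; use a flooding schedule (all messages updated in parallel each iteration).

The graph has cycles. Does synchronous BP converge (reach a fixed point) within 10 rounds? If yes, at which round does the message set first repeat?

CONVERGED at round 8

init: all messages = 𝟙 over 2 values
r1 m[φ0→H] = [T, F]
r1 m[φ0→R] = [T, T]
r1 m[φ1→H] = [T, T]
r1 m[φ1→P] = [T, T]
r1 m[φ2→R] = [T, F]
r1 m[φ2→D] = [T, F]
r1 m[φ3→R] = [F, T]
r1 m[φ3→B] = [T, T]
r1 m[φ4→L] = [T, T]
r1 m[φ4→D] = [T, T]
r1 m[φ5→S] = [T, T]
r1 m[φ5→L] = [F, T]
r1 m[φ6→N] = [T, T]
r1 m[φ6→B] = [T, T]
r1 m[φ7→R] = [T, T]
r1 m[φ7→B] = [F, T]
r1 m[H→φ0] = [T, T]
r1 m[H→φ1] = [T, T]
r1 m[S→φ5] = [T, T]
r1 m[L→φ4] = [T, T]
r1 m[L→φ5] = [T, T]
r1 m[R→φ0] = [T, T]
r1 m[R→φ2] = [T, T]
r1 m[R→φ3] = [T, T]
r1 m[R→φ7] = [T, T]
r1 m[D→φ2] = [T, T]
r1 m[D→φ4] = [T, T]
r1 m[N→φ6] = [T, T]
r1 m[P→φ1] = [T, T]
r1 m[B→φ3] = [T, T]
r1 m[B→φ6] = [T, T]
r1 m[B→φ7] = [T, T]
r2 m[φ0→H] = [T, F]
r2 m[φ0→R] = [T, T]
r2 m[φ1→H] = [T, T]
r2 m[φ1→P] = [T, T]
r2 m[φ2→R] = [T, F]
r2 m[φ2→D] = [T, F]
r2 m[φ3→R] = [F, T]
r2 m[φ3→B] = [T, T]
r2 m[φ4→L] = [T, T]
r2 m[φ4→D] = [T, T]
r2 m[φ5→S] = [T, T]
r2 m[φ5→L] = [F, T]
r2 m[φ6→N] = [T, T]
r2 m[φ6→B] = [T, T]
r2 m[φ7→R] = [T, T]
r2 m[φ7→B] = [F, T]
r2 m[H→φ0] = [T, T]
r2 m[H→φ1] = [T, F]
r2 m[S→φ5] = [T, T]
r2 m[L→φ4] = [F, T]
r2 m[L→φ5] = [T, T]
r2 m[R→φ0] = [F, F]
r2 m[R→φ2] = [F, T]
r2 m[R→φ3] = [T, F]
r2 m[R→φ7] = [F, F]
r2 m[D→φ2] = [T, T]
r2 m[D→φ4] = [T, F]
r2 m[N→φ6] = [T, T]
r2 m[P→φ1] = [T, T]
r2 m[B→φ3] = [F, T]
r2 m[B→φ6] = [F, T]
r2 m[B→φ7] = [T, T]
r3 m[φ0→H] = [F, F]
r3 m[φ0→R] = [T, T]
r3 m[φ1→H] = [T, T]
r3 m[φ1→P] = [T, T]
r3 m[φ2→R] = [T, F]
r3 m[φ2→D] = [F, F]
r3 m[φ3→R] = [F, T]
r3 m[φ3→B] = [F, F]
r3 m[φ4→L] = [T, T]
r3 m[φ4→D] = [T, T]
r3 m[φ5→S] = [T, T]
r3 m[φ5→L] = [F, T]
r3 m[φ6→N] = [T, T]
r3 m[φ6→B] = [T, T]
r3 m[φ7→R] = [T, T]
r3 m[φ7→B] = [F, F]
r3 m[H→φ0] = [T, T]
r3 m[H→φ1] = [T, F]
r3 m[S→φ5] = [T, T]
r3 m[L→φ4] = [F, T]
r3 m[L→φ5] = [T, T]
r3 m[R→φ0] = [F, F]
r3 m[R→φ2] = [F, T]
r3 m[R→φ3] = [T, F]
r3 m[R→φ7] = [F, F]
r3 m[D→φ2] = [T, T]
r3 m[D→φ4] = [T, F]
r3 m[N→φ6] = [T, T]
r3 m[P→φ1] = [T, T]
r3 m[B→φ3] = [F, T]
r3 m[B→φ6] = [F, T]
r3 m[B→φ7] = [T, T]
r4 m[φ0→H] = [F, F]
r4 m[φ0→R] = [T, T]
r4 m[φ1→H] = [T, T]
r4 m[φ1→P] = [T, T]
r4 m[φ2→R] = [T, F]
r4 m[φ2→D] = [F, F]
r4 m[φ3→R] = [F, T]
r4 m[φ3→B] = [F, F]
r4 m[φ4→L] = [T, T]
r4 m[φ4→D] = [T, T]
r4 m[φ5→S] = [T, T]
r4 m[φ5→L] = [F, T]
r4 m[φ6→N] = [T, T]
r4 m[φ6→B] = [T, T]
r4 m[φ7→R] = [T, T]
r4 m[φ7→B] = [F, F]
r4 m[H→φ0] = [T, T]
r4 m[H→φ1] = [F, F]
r4 m[S→φ5] = [T, T]
r4 m[L→φ4] = [F, T]
r4 m[L→φ5] = [T, T]
r4 m[R→φ0] = [F, F]
r4 m[R→φ2] = [F, T]
r4 m[R→φ3] = [T, F]
r4 m[R→φ7] = [F, F]
r4 m[D→φ2] = [T, T]
r4 m[D→φ4] = [F, F]
r4 m[N→φ6] = [T, T]
r4 m[P→φ1] = [T, T]
r4 m[B→φ3] = [F, F]
r4 m[B→φ6] = [F, F]
r4 m[B→φ7] = [F, F]
r5 m[φ0→H] = [F, F]
r5 m[φ0→R] = [T, T]
r5 m[φ1→H] = [T, T]
r5 m[φ1→P] = [F, F]
r5 m[φ2→R] = [T, F]
r5 m[φ2→D] = [F, F]
r5 m[φ3→R] = [F, F]
r5 m[φ3→B] = [F, F]
r5 m[φ4→L] = [F, F]
r5 m[φ4→D] = [T, T]
r5 m[φ5→S] = [T, T]
r5 m[φ5→L] = [F, T]
r5 m[φ6→N] = [F, F]
r5 m[φ6→B] = [T, T]
r5 m[φ7→R] = [F, F]
r5 m[φ7→B] = [F, F]
r5 m[H→φ0] = [T, T]
r5 m[H→φ1] = [F, F]
r5 m[S→φ5] = [T, T]
r5 m[L→φ4] = [F, T]
r5 m[L→φ5] = [T, T]
r5 m[R→φ0] = [F, F]
r5 m[R→φ2] = [F, T]
r5 m[R→φ3] = [T, F]
r5 m[R→φ7] = [F, F]
r5 m[D→φ2] = [T, T]
r5 m[D→φ4] = [F, F]
r5 m[N→φ6] = [T, T]
r5 m[P→φ1] = [T, T]
r5 m[B→φ3] = [F, F]
r5 m[B→φ6] = [F, F]
r5 m[B→φ7] = [F, F]
r6 m[φ0→H] = [F, F]
r6 m[φ0→R] = [T, T]
r6 m[φ1→H] = [T, T]
r6 m[φ1→P] = [F, F]
r6 m[φ2→R] = [T, F]
r6 m[φ2→D] = [F, F]
r6 m[φ3→R] = [F, F]
r6 m[φ3→B] = [F, F]
r6 m[φ4→L] = [F, F]
r6 m[φ4→D] = [T, T]
r6 m[φ5→S] = [T, T]
r6 m[φ5→L] = [F, T]
r6 m[φ6→N] = [F, F]
r6 m[φ6→B] = [T, T]
r6 m[φ7→R] = [F, F]
r6 m[φ7→B] = [F, F]
r6 m[H→φ0] = [T, T]
r6 m[H→φ1] = [F, F]
r6 m[S→φ5] = [T, T]
r6 m[L→φ4] = [F, T]
r6 m[L→φ5] = [F, F]
r6 m[R→φ0] = [F, F]
r6 m[R→φ2] = [F, F]
r6 m[R→φ3] = [F, F]
r6 m[R→φ7] = [F, F]
r6 m[D→φ2] = [T, T]
r6 m[D→φ4] = [F, F]
r6 m[N→φ6] = [T, T]
r6 m[P→φ1] = [T, T]
r6 m[B→φ3] = [F, F]
r6 m[B→φ6] = [F, F]
r6 m[B→φ7] = [F, F]
r7 m[φ0→H] = [F, F]
r7 m[φ0→R] = [T, T]
r7 m[φ1→H] = [T, T]
r7 m[φ1→P] = [F, F]
r7 m[φ2→R] = [T, F]
r7 m[φ2→D] = [F, F]
r7 m[φ3→R] = [F, F]
r7 m[φ3→B] = [F, F]
r7 m[φ4→L] = [F, F]
r7 m[φ4→D] = [T, T]
r7 m[φ5→S] = [F, F]
r7 m[φ5→L] = [F, T]
r7 m[φ6→N] = [F, F]
r7 m[φ6→B] = [T, T]
r7 m[φ7→R] = [F, F]
r7 m[φ7→B] = [F, F]
r7 m[H→φ0] = [T, T]
r7 m[H→φ1] = [F, F]
r7 m[S→φ5] = [T, T]
r7 m[L→φ4] = [F, T]
r7 m[L→φ5] = [F, F]
r7 m[R→φ0] = [F, F]
r7 m[R→φ2] = [F, F]
r7 m[R→φ3] = [F, F]
r7 m[R→φ7] = [F, F]
r7 m[D→φ2] = [T, T]
r7 m[D→φ4] = [F, F]
r7 m[N→φ6] = [T, T]
r7 m[P→φ1] = [T, T]
r7 m[B→φ3] = [F, F]
r7 m[B→φ6] = [F, F]
r7 m[B→φ7] = [F, F]
r8 m[φ0→H] = [F, F]
r8 m[φ0→R] = [T, T]
r8 m[φ1→H] = [T, T]
r8 m[φ1→P] = [F, F]
r8 m[φ2→R] = [T, F]
r8 m[φ2→D] = [F, F]
r8 m[φ3→R] = [F, F]
r8 m[φ3→B] = [F, F]
r8 m[φ4→L] = [F, F]
r8 m[φ4→D] = [T, T]
r8 m[φ5→S] = [F, F]
r8 m[φ5→L] = [F, T]
r8 m[φ6→N] = [F, F]
r8 m[φ6→B] = [T, T]
r8 m[φ7→R] = [F, F]
r8 m[φ7→B] = [F, F]
r8 m[H→φ0] = [T, T]
r8 m[H→φ1] = [F, F]
r8 m[S→φ5] = [T, T]
r8 m[L→φ4] = [F, T]
r8 m[L→φ5] = [F, F]
r8 m[R→φ0] = [F, F]
r8 m[R→φ2] = [F, F]
r8 m[R→φ3] = [F, F]
r8 m[R→φ7] = [F, F]
r8 m[D→φ2] = [T, T]
r8 m[D→φ4] = [F, F]
r8 m[N→φ6] = [T, T]
r8 m[P→φ1] = [T, T]
r8 m[B→φ3] = [F, F]
r8 m[B→φ6] = [F, F]
r8 m[B→φ7] = [F, F]
fixed point reached at round 8
messages reach a fixed point at round 8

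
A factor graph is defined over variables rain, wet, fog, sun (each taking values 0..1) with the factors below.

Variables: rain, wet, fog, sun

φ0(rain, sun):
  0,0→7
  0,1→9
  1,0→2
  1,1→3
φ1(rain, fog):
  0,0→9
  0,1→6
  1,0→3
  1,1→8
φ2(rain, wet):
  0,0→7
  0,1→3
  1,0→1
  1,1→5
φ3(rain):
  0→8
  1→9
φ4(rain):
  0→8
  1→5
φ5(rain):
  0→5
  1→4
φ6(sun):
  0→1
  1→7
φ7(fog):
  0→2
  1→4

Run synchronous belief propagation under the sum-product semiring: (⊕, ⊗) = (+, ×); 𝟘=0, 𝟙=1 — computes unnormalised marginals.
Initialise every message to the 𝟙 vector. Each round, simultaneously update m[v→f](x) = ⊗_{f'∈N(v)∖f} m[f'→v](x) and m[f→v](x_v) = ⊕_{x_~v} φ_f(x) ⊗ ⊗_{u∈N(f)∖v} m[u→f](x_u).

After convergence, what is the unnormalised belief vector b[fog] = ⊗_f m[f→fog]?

b[fog] = [4181040, 6170880]

init: all messages = 𝟙 over 2 values
r1 m[φ0→rain] = [16, 5]
r1 m[φ0→sun] = [9, 12]
r1 m[φ1→rain] = [15, 11]
r1 m[φ1→fog] = [12, 14]
r1 m[φ2→rain] = [10, 6]
r1 m[φ2→wet] = [8, 8]
r1 m[φ3→rain] = [8, 9]
r1 m[φ4→rain] = [8, 5]
r1 m[φ5→rain] = [5, 4]
r1 m[φ6→sun] = [1, 7]
r1 m[φ7→fog] = [2, 4]
r1 m[rain→φ0] = [1, 1]
r1 m[rain→φ1] = [1, 1]
r1 m[rain→φ2] = [1, 1]
r1 m[rain→φ3] = [1, 1]
r1 m[rain→φ4] = [1, 1]
r1 m[rain→φ5] = [1, 1]
r1 m[wet→φ2] = [1, 1]
r1 m[fog→φ1] = [1, 1]
r1 m[fog→φ7] = [1, 1]
r1 m[sun→φ0] = [1, 1]
r1 m[sun→φ6] = [1, 1]
r2 m[φ0→rain] = [16, 5]
r2 m[φ0→sun] = [9, 12]
r2 m[φ1→rain] = [15, 11]
r2 m[φ1→fog] = [12, 14]
r2 m[φ2→rain] = [10, 6]
r2 m[φ2→wet] = [8, 8]
r2 m[φ3→rain] = [8, 9]
r2 m[φ4→rain] = [8, 5]
r2 m[φ5→rain] = [5, 4]
r2 m[φ6→sun] = [1, 7]
r2 m[φ7→fog] = [2, 4]
r2 m[rain→φ0] = [48000, 11880]
r2 m[rain→φ1] = [51200, 5400]
r2 m[rain→φ2] = [76800, 9900]
r2 m[rain→φ3] = [96000, 6600]
r2 m[rain→φ4] = [96000, 11880]
r2 m[rain→φ5] = [153600, 14850]
r2 m[wet→φ2] = [1, 1]
r2 m[fog→φ1] = [2, 4]
r2 m[fog→φ7] = [12, 14]
r2 m[sun→φ0] = [1, 7]
r2 m[sun→φ6] = [9, 12]
r3 m[φ0→rain] = [70, 23]
r3 m[φ0→sun] = [359760, 467640]
r3 m[φ1→rain] = [42, 38]
r3 m[φ1→fog] = [477000, 350400]
r3 m[φ2→rain] = [10, 6]
r3 m[φ2→wet] = [547500, 279900]
r3 m[φ3→rain] = [8, 9]
r3 m[φ4→rain] = [8, 5]
r3 m[φ5→rain] = [5, 4]
r3 m[φ6→sun] = [1, 7]
r3 m[φ7→fog] = [2, 4]
r3 m[rain→φ0] = [48000, 11880]
r3 m[rain→φ1] = [51200, 5400]
r3 m[rain→φ2] = [76800, 9900]
r3 m[rain→φ3] = [96000, 6600]
r3 m[rain→φ4] = [96000, 11880]
r3 m[rain→φ5] = [153600, 14850]
r3 m[wet→φ2] = [1, 1]
r3 m[fog→φ1] = [2, 4]
r3 m[fog→φ7] = [12, 14]
r3 m[sun→φ0] = [1, 7]
r3 m[sun→φ6] = [9, 12]
r4 m[φ0→rain] = [70, 23]
r4 m[φ0→sun] = [359760, 467640]
r4 m[φ1→rain] = [42, 38]
r4 m[φ1→fog] = [477000, 350400]
r4 m[φ2→rain] = [10, 6]
r4 m[φ2→wet] = [547500, 279900]
r4 m[φ3→rain] = [8, 9]
r4 m[φ4→rain] = [8, 5]
r4 m[φ5→rain] = [5, 4]
r4 m[φ6→sun] = [1, 7]
r4 m[φ7→fog] = [2, 4]
r4 m[rain→φ0] = [134400, 41040]
r4 m[rain→φ1] = [224000, 24840]
r4 m[rain→φ2] = [940800, 157320]
r4 m[rain→φ3] = [1176000, 104880]
r4 m[rain→φ4] = [1176000, 188784]
r4 m[rain→φ5] = [1881600, 235980]
r4 m[wet→φ2] = [1, 1]
r4 m[fog→φ1] = [2, 4]
r4 m[fog→φ7] = [477000, 350400]
r4 m[sun→φ0] = [1, 7]
r4 m[sun→φ6] = [359760, 467640]
r5 m[φ0→rain] = [70, 23]
r5 m[φ0→sun] = [1022880, 1332720]
r5 m[φ1→rain] = [42, 38]
r5 m[φ1→fog] = [2090520, 1542720]
r5 m[φ2→rain] = [10, 6]
r5 m[φ2→wet] = [6742920, 3609000]
r5 m[φ3→rain] = [8, 9]
r5 m[φ4→rain] = [8, 5]
r5 m[φ5→rain] = [5, 4]
r5 m[φ6→sun] = [1, 7]
r5 m[φ7→fog] = [2, 4]
r5 m[rain→φ0] = [134400, 41040]
r5 m[rain→φ1] = [224000, 24840]
r5 m[rain→φ2] = [940800, 157320]
r5 m[rain→φ3] = [1176000, 104880]
r5 m[rain→φ4] = [1176000, 188784]
r5 m[rain→φ5] = [1881600, 235980]
r5 m[wet→φ2] = [1, 1]
r5 m[fog→φ1] = [2, 4]
r5 m[fog→φ7] = [477000, 350400]
r5 m[sun→φ0] = [1, 7]
r5 m[sun→φ6] = [359760, 467640]
r6 m[φ0→rain] = [70, 23]
r6 m[φ0→sun] = [1022880, 1332720]
r6 m[φ1→rain] = [42, 38]
r6 m[φ1→fog] = [2090520, 1542720]
r6 m[φ2→rain] = [10, 6]
r6 m[φ2→wet] = [6742920, 3609000]
r6 m[φ3→rain] = [8, 9]
r6 m[φ4→rain] = [8, 5]
r6 m[φ5→rain] = [5, 4]
r6 m[φ6→sun] = [1, 7]
r6 m[φ7→fog] = [2, 4]
r6 m[rain→φ0] = [134400, 41040]
r6 m[rain→φ1] = [224000, 24840]
r6 m[rain→φ2] = [940800, 157320]
r6 m[rain→φ3] = [1176000, 104880]
r6 m[rain→φ4] = [1176000, 188784]
r6 m[rain→φ5] = [1881600, 235980]
r6 m[wet→φ2] = [1, 1]
r6 m[fog→φ1] = [2, 4]
r6 m[fog→φ7] = [2090520, 1542720]
r6 m[sun→φ0] = [1, 7]
r6 m[sun→φ6] = [1022880, 1332720]
r7 m[φ0→rain] = [70, 23]
r7 m[φ0→sun] = [1022880, 1332720]
r7 m[φ1→rain] = [42, 38]
r7 m[φ1→fog] = [2090520, 1542720]
r7 m[φ2→rain] = [10, 6]
r7 m[φ2→wet] = [6742920, 3609000]
r7 m[φ3→rain] = [8, 9]
r7 m[φ4→rain] = [8, 5]
r7 m[φ5→rain] = [5, 4]
r7 m[φ6→sun] = [1, 7]
r7 m[φ7→fog] = [2, 4]
r7 m[rain→φ0] = [134400, 41040]
r7 m[rain→φ1] = [224000, 24840]
r7 m[rain→φ2] = [940800, 157320]
r7 m[rain→φ3] = [1176000, 104880]
r7 m[rain→φ4] = [1176000, 188784]
r7 m[rain→φ5] = [1881600, 235980]
r7 m[wet→φ2] = [1, 1]
r7 m[fog→φ1] = [2, 4]
r7 m[fog→φ7] = [2090520, 1542720]
r7 m[sun→φ0] = [1, 7]
r7 m[sun→φ6] = [1022880, 1332720]
fixed point reached at round 7
b[fog] = ⊗ incoming = [4181040, 6170880]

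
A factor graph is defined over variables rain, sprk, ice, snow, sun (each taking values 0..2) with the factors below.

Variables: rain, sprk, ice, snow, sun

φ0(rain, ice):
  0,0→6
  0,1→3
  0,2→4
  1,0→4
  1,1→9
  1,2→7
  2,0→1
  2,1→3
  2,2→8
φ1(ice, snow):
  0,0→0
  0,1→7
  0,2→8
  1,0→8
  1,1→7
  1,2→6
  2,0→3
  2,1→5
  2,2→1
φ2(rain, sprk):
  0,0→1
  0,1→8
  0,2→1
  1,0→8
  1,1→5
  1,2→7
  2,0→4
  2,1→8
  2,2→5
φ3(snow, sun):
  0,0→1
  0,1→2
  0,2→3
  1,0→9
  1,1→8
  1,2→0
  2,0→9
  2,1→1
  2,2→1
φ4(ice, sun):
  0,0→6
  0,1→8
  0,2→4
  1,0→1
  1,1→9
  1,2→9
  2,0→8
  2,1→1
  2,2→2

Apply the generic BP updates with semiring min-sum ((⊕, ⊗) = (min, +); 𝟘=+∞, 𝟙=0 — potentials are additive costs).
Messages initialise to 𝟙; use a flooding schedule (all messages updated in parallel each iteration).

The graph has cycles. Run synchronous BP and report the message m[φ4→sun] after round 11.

init: all messages = 𝟙 over 3 values
r1 m[φ0→rain] = [3, 4, 1]
r1 m[φ0→ice] = [1, 3, 4]
r1 m[φ1→ice] = [0, 6, 1]
r1 m[φ1→snow] = [0, 5, 1]
r1 m[φ2→rain] = [1, 5, 4]
r1 m[φ2→sprk] = [1, 5, 1]
r1 m[φ3→snow] = [1, 0, 1]
r1 m[φ3→sun] = [1, 1, 0]
r1 m[φ4→ice] = [4, 1, 1]
r1 m[φ4→sun] = [1, 1, 2]
r1 m[rain→φ0] = [0, 0, 0]
r1 m[rain→φ2] = [0, 0, 0]
r1 m[sprk→φ2] = [0, 0, 0]
r1 m[ice→φ0] = [0, 0, 0]
r1 m[ice→φ1] = [0, 0, 0]
r1 m[ice→φ4] = [0, 0, 0]
r1 m[snow→φ1] = [0, 0, 0]
r1 m[snow→φ3] = [0, 0, 0]
r1 m[sun→φ3] = [0, 0, 0]
r1 m[sun→φ4] = [0, 0, 0]
r2 m[φ0→rain] = [3, 4, 1]
r2 m[φ0→ice] = [1, 3, 4]
r2 m[φ1→ice] = [0, 6, 1]
r2 m[φ1→snow] = [0, 5, 1]
r2 m[φ2→rain] = [1, 5, 4]
r2 m[φ2→sprk] = [1, 5, 1]
r2 m[φ3→snow] = [1, 0, 1]
r2 m[φ3→sun] = [1, 1, 0]
r2 m[φ4→ice] = [4, 1, 1]
r2 m[φ4→sun] = [1, 1, 2]
r2 m[rain→φ0] = [1, 5, 4]
r2 m[rain→φ2] = [3, 4, 1]
r2 m[sprk→φ2] = [0, 0, 0]
r2 m[ice→φ0] = [4, 7, 2]
r2 m[ice→φ1] = [5, 4, 5]
r2 m[ice→φ4] = [1, 9, 5]
r2 m[snow→φ1] = [1, 0, 1]
r2 m[snow→φ3] = [0, 5, 1]
r2 m[sun→φ3] = [1, 1, 2]
r2 m[sun→φ4] = [1, 1, 0]
r3 m[φ0→rain] = [6, 8, 5]
r3 m[φ0→ice] = [5, 4, 5]
r3 m[φ1→ice] = [1, 7, 2]
r3 m[φ1→snow] = [5, 10, 6]
r3 m[φ2→rain] = [1, 5, 4]
r3 m[φ2→sprk] = [4, 9, 4]
r3 m[φ3→snow] = [2, 2, 2]
r3 m[φ3→sun] = [1, 2, 2]
r3 m[φ4→ice] = [4, 2, 2]
r3 m[φ4→sun] = [7, 6, 5]
r3 m[rain→φ0] = [1, 5, 4]
r3 m[rain→φ2] = [3, 4, 1]
r3 m[sprk→φ2] = [0, 0, 0]
r3 m[ice→φ0] = [4, 7, 2]
r3 m[ice→φ1] = [5, 4, 5]
r3 m[ice→φ4] = [1, 9, 5]
r3 m[snow→φ1] = [1, 0, 1]
r3 m[snow→φ3] = [0, 5, 1]
r3 m[sun→φ3] = [1, 1, 2]
r3 m[sun→φ4] = [1, 1, 0]
r4 m[φ0→rain] = [6, 8, 5]
r4 m[φ0→ice] = [5, 4, 5]
r4 m[φ1→ice] = [1, 7, 2]
r4 m[φ1→snow] = [5, 10, 6]
r4 m[φ2→rain] = [1, 5, 4]
r4 m[φ2→sprk] = [4, 9, 4]
r4 m[φ3→snow] = [2, 2, 2]
r4 m[φ3→sun] = [1, 2, 2]
r4 m[φ4→ice] = [4, 2, 2]
r4 m[φ4→sun] = [7, 6, 5]
r4 m[rain→φ0] = [1, 5, 4]
r4 m[rain→φ2] = [6, 8, 5]
r4 m[sprk→φ2] = [0, 0, 0]
r4 m[ice→φ0] = [5, 9, 4]
r4 m[ice→φ1] = [9, 6, 7]
r4 m[ice→φ4] = [6, 11, 7]
r4 m[snow→φ1] = [2, 2, 2]
r4 m[snow→φ3] = [5, 10, 6]
r4 m[sun→φ3] = [7, 6, 5]
r4 m[sun→φ4] = [1, 2, 2]
r5 m[φ0→rain] = [8, 9, 6]
r5 m[φ0→ice] = [5, 4, 5]
r5 m[φ1→ice] = [2, 8, 3]
r5 m[φ1→snow] = [9, 12, 8]
r5 m[φ2→rain] = [1, 5, 4]
r5 m[φ2→sprk] = [7, 13, 7]
r5 m[φ3→snow] = [8, 5, 6]
r5 m[φ3→sun] = [6, 7, 7]
r5 m[φ4→ice] = [6, 2, 3]
r5 m[φ4→sun] = [12, 8, 9]
r5 m[rain→φ0] = [1, 5, 4]
r5 m[rain→φ2] = [6, 8, 5]
r5 m[sprk→φ2] = [0, 0, 0]
r5 m[ice→φ0] = [5, 9, 4]
r5 m[ice→φ1] = [9, 6, 7]
r5 m[ice→φ4] = [6, 11, 7]
r5 m[snow→φ1] = [2, 2, 2]
r5 m[snow→φ3] = [5, 10, 6]
r5 m[sun→φ3] = [7, 6, 5]
r5 m[sun→φ4] = [1, 2, 2]
r6 m[φ0→rain] = [8, 9, 6]
r6 m[φ0→ice] = [5, 4, 5]
r6 m[φ1→ice] = [2, 8, 3]
r6 m[φ1→snow] = [9, 12, 8]
r6 m[φ2→rain] = [1, 5, 4]
r6 m[φ2→sprk] = [7, 13, 7]
r6 m[φ3→snow] = [8, 5, 6]
r6 m[φ3→sun] = [6, 7, 7]
r6 m[φ4→ice] = [6, 2, 3]
r6 m[φ4→sun] = [12, 8, 9]
r6 m[rain→φ0] = [1, 5, 4]
r6 m[rain→φ2] = [8, 9, 6]
r6 m[sprk→φ2] = [0, 0, 0]
r6 m[ice→φ0] = [8, 10, 6]
r6 m[ice→φ1] = [11, 6, 8]
r6 m[ice→φ4] = [7, 12, 8]
r6 m[snow→φ1] = [8, 5, 6]
r6 m[snow→φ3] = [9, 12, 8]
r6 m[sun→φ3] = [12, 8, 9]
r6 m[sun→φ4] = [6, 7, 7]
r7 m[φ0→rain] = [10, 12, 9]
r7 m[φ0→ice] = [5, 4, 5]
r7 m[φ1→ice] = [8, 12, 7]
r7 m[φ1→snow] = [11, 13, 9]
r7 m[φ2→rain] = [1, 5, 4]
r7 m[φ2→sprk] = [9, 14, 9]
r7 m[φ3→snow] = [10, 9, 9]
r7 m[φ3→sun] = [10, 9, 9]
r7 m[φ4→ice] = [11, 7, 8]
r7 m[φ4→sun] = [13, 9, 10]
r7 m[rain→φ0] = [1, 5, 4]
r7 m[rain→φ2] = [8, 9, 6]
r7 m[sprk→φ2] = [0, 0, 0]
r7 m[ice→φ0] = [8, 10, 6]
r7 m[ice→φ1] = [11, 6, 8]
r7 m[ice→φ4] = [7, 12, 8]
r7 m[snow→φ1] = [8, 5, 6]
r7 m[snow→φ3] = [9, 12, 8]
r7 m[sun→φ3] = [12, 8, 9]
r7 m[sun→φ4] = [6, 7, 7]
r8 m[φ0→rain] = [10, 12, 9]
r8 m[φ0→ice] = [5, 4, 5]
r8 m[φ1→ice] = [8, 12, 7]
r8 m[φ1→snow] = [11, 13, 9]
r8 m[φ2→rain] = [1, 5, 4]
r8 m[φ2→sprk] = [9, 14, 9]
r8 m[φ3→snow] = [10, 9, 9]
r8 m[φ3→sun] = [10, 9, 9]
r8 m[φ4→ice] = [11, 7, 8]
r8 m[φ4→sun] = [13, 9, 10]
r8 m[rain→φ0] = [1, 5, 4]
r8 m[rain→φ2] = [10, 12, 9]
r8 m[sprk→φ2] = [0, 0, 0]
r8 m[ice→φ0] = [19, 19, 15]
r8 m[ice→φ1] = [16, 11, 13]
r8 m[ice→φ4] = [13, 16, 12]
r8 m[snow→φ1] = [10, 9, 9]
r8 m[snow→φ3] = [11, 13, 9]
r8 m[sun→φ3] = [13, 9, 10]
r8 m[sun→φ4] = [10, 9, 9]
r9 m[φ0→rain] = [19, 22, 20]
r9 m[φ0→ice] = [5, 4, 5]
r9 m[φ1→ice] = [10, 15, 10]
r9 m[φ1→snow] = [16, 18, 14]
r9 m[φ2→rain] = [1, 5, 4]
r9 m[φ2→sprk] = [11, 17, 11]
r9 m[φ3→snow] = [11, 10, 10]
r9 m[φ3→sun] = [12, 10, 10]
r9 m[φ4→ice] = [13, 11, 10]
r9 m[φ4→sun] = [17, 13, 14]
r9 m[rain→φ0] = [1, 5, 4]
r9 m[rain→φ2] = [10, 12, 9]
r9 m[sprk→φ2] = [0, 0, 0]
r9 m[ice→φ0] = [19, 19, 15]
r9 m[ice→φ1] = [16, 11, 13]
r9 m[ice→φ4] = [13, 16, 12]
r9 m[snow→φ1] = [10, 9, 9]
r9 m[snow→φ3] = [11, 13, 9]
r9 m[sun→φ3] = [13, 9, 10]
r9 m[sun→φ4] = [10, 9, 9]
r10 m[φ0→rain] = [19, 22, 20]
r10 m[φ0→ice] = [5, 4, 5]
r10 m[φ1→ice] = [10, 15, 10]
r10 m[φ1→snow] = [16, 18, 14]
r10 m[φ2→rain] = [1, 5, 4]
r10 m[φ2→sprk] = [11, 17, 11]
r10 m[φ3→snow] = [11, 10, 10]
r10 m[φ3→sun] = [12, 10, 10]
r10 m[φ4→ice] = [13, 11, 10]
r10 m[φ4→sun] = [17, 13, 14]
r10 m[rain→φ0] = [1, 5, 4]
r10 m[rain→φ2] = [19, 22, 20]
r10 m[sprk→φ2] = [0, 0, 0]
r10 m[ice→φ0] = [23, 26, 20]
r10 m[ice→φ1] = [18, 15, 15]
r10 m[ice→φ4] = [15, 19, 15]
r10 m[snow→φ1] = [11, 10, 10]
r10 m[snow→φ3] = [16, 18, 14]
r10 m[sun→φ3] = [17, 13, 14]
r10 m[sun→φ4] = [12, 10, 10]
r11 m[φ0→rain] = [24, 27, 24]
r11 m[φ0→ice] = [5, 4, 5]
r11 m[φ1→ice] = [11, 16, 11]
r11 m[φ1→snow] = [18, 20, 16]
r11 m[φ2→rain] = [1, 5, 4]
r11 m[φ2→sprk] = [20, 27, 20]
r11 m[φ3→snow] = [15, 14, 14]
r11 m[φ3→sun] = [17, 15, 15]
r11 m[φ4→ice] = [14, 13, 11]
r11 m[φ4→sun] = [20, 16, 17]
r11 m[rain→φ0] = [1, 5, 4]
r11 m[rain→φ2] = [19, 22, 20]
r11 m[sprk→φ2] = [0, 0, 0]
r11 m[ice→φ0] = [23, 26, 20]
r11 m[ice→φ1] = [18, 15, 15]
r11 m[ice→φ4] = [15, 19, 15]
r11 m[snow→φ1] = [11, 10, 10]
r11 m[snow→φ3] = [16, 18, 14]
r11 m[sun→φ3] = [17, 13, 14]
r11 m[sun→φ4] = [12, 10, 10]

message @ round 11 = [20, 16, 17]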